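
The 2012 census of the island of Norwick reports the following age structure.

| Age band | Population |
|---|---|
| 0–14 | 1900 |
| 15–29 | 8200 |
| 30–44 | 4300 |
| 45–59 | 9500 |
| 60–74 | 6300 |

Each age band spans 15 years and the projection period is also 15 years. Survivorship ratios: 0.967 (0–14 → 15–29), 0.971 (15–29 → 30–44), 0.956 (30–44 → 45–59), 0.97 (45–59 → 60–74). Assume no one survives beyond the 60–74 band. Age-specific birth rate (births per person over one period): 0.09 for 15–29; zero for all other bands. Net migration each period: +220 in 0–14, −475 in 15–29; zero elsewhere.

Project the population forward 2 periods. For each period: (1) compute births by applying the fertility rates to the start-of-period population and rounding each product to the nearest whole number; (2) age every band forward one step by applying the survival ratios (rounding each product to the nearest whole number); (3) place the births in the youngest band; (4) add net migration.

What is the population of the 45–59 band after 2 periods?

(Bands numbered youngest = 1 to oldest = 5.)
— Period 1 —
Births: 8200 × 0.09 = 738
Band 2: 1900 × 0.967 = 1837
Band 3: 8200 × 0.971 = 7962
Band 4: 4300 × 0.956 = 4111
Band 5: 9500 × 0.97 = 9215
Net migration: Band 1 + 220 → 958; Band 2 − 475 → 1362
→ [958, 1362, 7962, 4111, 9215]
— Period 2 —
Births: 1362 × 0.09 = 123
Band 2: 958 × 0.967 = 926
Band 3: 1362 × 0.971 = 1323
Band 4: 7962 × 0.956 = 7612
Band 5: 4111 × 0.97 = 3988
Net migration: Band 1 + 220 → 343; Band 2 − 475 → 451
→ [343, 451, 1323, 7612, 3988]

7612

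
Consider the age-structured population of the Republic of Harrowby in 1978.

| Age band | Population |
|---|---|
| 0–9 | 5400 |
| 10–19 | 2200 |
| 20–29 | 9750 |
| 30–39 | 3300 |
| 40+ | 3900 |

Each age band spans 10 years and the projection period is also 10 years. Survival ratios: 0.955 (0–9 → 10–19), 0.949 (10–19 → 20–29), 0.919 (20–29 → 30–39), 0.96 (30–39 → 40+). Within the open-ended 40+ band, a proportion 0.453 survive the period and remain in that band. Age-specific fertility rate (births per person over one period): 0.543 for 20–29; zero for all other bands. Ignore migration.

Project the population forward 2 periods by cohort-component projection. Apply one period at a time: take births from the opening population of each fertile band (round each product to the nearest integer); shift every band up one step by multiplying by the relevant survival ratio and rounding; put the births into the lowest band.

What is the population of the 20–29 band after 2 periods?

(Groups numbered youngest = 1 to oldest = 5.)
Period 1:
Births: 9750 × 0.543 = 5294
Group 2: 5400 × 0.955 = 5157
Group 3: 2200 × 0.949 = 2088
Group 4: 9750 × 0.919 = 8960
Group 5: 3300 × 0.96 + 3900 × 0.453 = 3168 + 1767 = 4935
Giving 5294 / 5157 / 2088 / 8960 / 4935.
Period 2:
Births: 2088 × 0.543 = 1134
Group 2: 5294 × 0.955 = 5056
Group 3: 5157 × 0.949 = 4894
Group 4: 2088 × 0.919 = 1919
Group 5: 8960 × 0.96 + 4935 × 0.453 = 8602 + 2236 = 10838
Giving 1134 / 5056 / 4894 / 1919 / 10838.

4894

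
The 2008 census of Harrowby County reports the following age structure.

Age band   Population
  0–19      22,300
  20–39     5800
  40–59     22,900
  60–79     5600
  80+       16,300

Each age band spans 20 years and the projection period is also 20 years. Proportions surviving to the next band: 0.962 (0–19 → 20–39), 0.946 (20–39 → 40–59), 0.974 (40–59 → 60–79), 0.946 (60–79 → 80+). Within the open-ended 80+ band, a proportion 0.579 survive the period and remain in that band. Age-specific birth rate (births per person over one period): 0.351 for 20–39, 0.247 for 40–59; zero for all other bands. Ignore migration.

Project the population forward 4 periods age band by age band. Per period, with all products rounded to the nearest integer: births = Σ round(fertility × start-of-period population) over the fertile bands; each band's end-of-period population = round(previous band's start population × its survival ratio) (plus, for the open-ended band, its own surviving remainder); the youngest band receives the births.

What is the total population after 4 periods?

58514

Let group 1 be 0–19 through group 5 = 80+.
Period 1.
Births: 5800 × 0.351 = 2036  |  22900 × 0.247 = 5656 — total 7692
Group 2: 22300 × 0.962 = 21453
Group 3: 5800 × 0.946 = 5487
Group 4: 22900 × 0.974 = 22305
Group 5: 5600 × 0.946 + 16300 × 0.579 = 5298 + 9438 = 14736
End of period: [7692, 21453, 5487, 22305, 14736]
Period 2.
Births: 21453 × 0.351 = 7530  |  5487 × 0.247 = 1355 — total 8885
Group 2: 7692 × 0.962 = 7400
Group 3: 21453 × 0.946 = 20295
Group 4: 5487 × 0.974 = 5344
Group 5: 22305 × 0.946 + 14736 × 0.579 = 21101 + 8532 = 29633
End of period: [8885, 7400, 20295, 5344, 29633]
Period 3.
Births: 7400 × 0.351 = 2597  |  20295 × 0.247 = 5013 — total 7610
Group 2: 8885 × 0.962 = 8547
Group 3: 7400 × 0.946 = 7000
Group 4: 20295 × 0.974 = 19767
Group 5: 5344 × 0.946 + 29633 × 0.579 = 5055 + 17158 = 22213
End of period: [7610, 8547, 7000, 19767, 22213]
Period 4.
Births: 8547 × 0.351 = 3000  |  7000 × 0.247 = 1729 — total 4729
Group 2: 7610 × 0.962 = 7321
Group 3: 8547 × 0.946 = 8085
Group 4: 7000 × 0.974 = 6818
Group 5: 19767 × 0.946 + 22213 × 0.579 = 18700 + 12861 = 31561
End of period: [4729, 7321, 8085, 6818, 31561]
Total after period 4: 4729 + 7321 + 8085 + 6818 + 31561 = 58514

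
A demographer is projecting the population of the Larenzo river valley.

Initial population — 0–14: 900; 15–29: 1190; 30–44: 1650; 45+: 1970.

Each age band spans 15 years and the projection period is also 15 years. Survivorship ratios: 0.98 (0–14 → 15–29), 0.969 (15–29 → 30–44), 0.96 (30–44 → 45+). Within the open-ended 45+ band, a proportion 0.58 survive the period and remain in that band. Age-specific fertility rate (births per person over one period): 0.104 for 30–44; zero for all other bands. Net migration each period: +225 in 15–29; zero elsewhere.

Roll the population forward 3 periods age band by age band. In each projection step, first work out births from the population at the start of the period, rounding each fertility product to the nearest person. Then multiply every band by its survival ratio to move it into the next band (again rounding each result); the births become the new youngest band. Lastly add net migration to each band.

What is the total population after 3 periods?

3427

(Groups numbered youngest = 1 to oldest = 4.)
Period 1.
Births: 1650 × 0.104 = 172
Group 2: 900 × 0.98 = 882
Group 3: 1190 × 0.969 = 1153
Group 4: 1650 × 0.96 + 1970 × 0.58 = 1584 + 1143 = 2727
Net migration: Group 2 + 225 → 1107
→ [172, 1107, 1153, 2727]
Period 2.
Births: 1153 × 0.104 = 120
Group 2: 172 × 0.98 = 169
Group 3: 1107 × 0.969 = 1073
Group 4: 1153 × 0.96 + 2727 × 0.58 = 1107 + 1582 = 2689
Net migration: Group 2 + 225 → 394
→ [120, 394, 1073, 2689]
Period 3.
Births: 1073 × 0.104 = 112
Group 2: 120 × 0.98 = 118
Group 3: 394 × 0.969 = 382
Group 4: 1073 × 0.96 + 2689 × 0.58 = 1030 + 1560 = 2590
Net migration: Group 2 + 225 → 343
→ [112, 343, 382, 2590]
Total after period 3: 112 + 343 + 382 + 2590 = 3427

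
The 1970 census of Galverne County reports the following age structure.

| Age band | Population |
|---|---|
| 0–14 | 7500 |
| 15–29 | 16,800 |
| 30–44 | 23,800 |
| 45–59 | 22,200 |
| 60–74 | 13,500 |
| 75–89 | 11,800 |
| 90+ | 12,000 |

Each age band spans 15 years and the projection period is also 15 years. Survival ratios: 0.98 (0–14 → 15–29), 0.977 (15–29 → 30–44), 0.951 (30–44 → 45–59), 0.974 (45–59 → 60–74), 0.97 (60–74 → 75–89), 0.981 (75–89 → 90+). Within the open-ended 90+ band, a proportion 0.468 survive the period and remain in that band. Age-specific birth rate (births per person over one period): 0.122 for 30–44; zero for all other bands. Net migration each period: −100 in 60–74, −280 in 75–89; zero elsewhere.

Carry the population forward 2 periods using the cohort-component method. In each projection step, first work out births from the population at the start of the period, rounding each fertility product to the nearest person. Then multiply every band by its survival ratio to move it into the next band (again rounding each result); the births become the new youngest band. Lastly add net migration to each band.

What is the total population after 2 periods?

Period 1:
Births: 23800 * 0.122 = 2904
15–29: 7500 * 0.98 = 7350
30–44: 16800 * 0.977 = 16414
45–59: 23800 * 0.951 = 22634
60–74: 22200 * 0.974 = 21623
75–89: 13500 * 0.97 = 13095
90+: 11800 * 0.981 + 12000 * 0.468 = 11576 + 5616 = 17192
Net migration: 60–74 − 100 → 21523; 75–89 − 280 → 12815
End of period: [2904, 7350, 16414, 22634, 21523, 12815, 17192]
Period 2:
Births: 16414 * 0.122 = 2003
15–29: 2904 * 0.98 = 2846
30–44: 7350 * 0.977 = 7181
45–59: 16414 * 0.951 = 15610
60–74: 22634 * 0.974 = 22046
75–89: 21523 * 0.97 = 20877
90+: 12815 * 0.981 + 17192 * 0.468 = 12572 + 8046 = 20618
Net migration: 60–74 − 100 → 21946; 75–89 − 280 → 20597
End of period: [2003, 2846, 7181, 15610, 21946, 20597, 20618]
Total after period 2: 2003 + 2846 + 7181 + 15610 + 21946 + 20597 + 20618 = 90801

90801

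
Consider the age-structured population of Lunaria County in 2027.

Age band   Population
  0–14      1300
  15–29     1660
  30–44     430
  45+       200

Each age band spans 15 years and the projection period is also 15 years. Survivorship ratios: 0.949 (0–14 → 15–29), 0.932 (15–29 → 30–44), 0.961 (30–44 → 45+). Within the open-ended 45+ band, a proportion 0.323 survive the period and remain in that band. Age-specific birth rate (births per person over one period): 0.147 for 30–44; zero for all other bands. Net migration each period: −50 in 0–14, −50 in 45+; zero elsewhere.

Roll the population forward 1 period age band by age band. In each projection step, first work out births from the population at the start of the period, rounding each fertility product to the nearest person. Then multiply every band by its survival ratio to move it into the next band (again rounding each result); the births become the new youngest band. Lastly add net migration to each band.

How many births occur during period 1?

(Bands numbered youngest = 1 to oldest = 4.)
Period 1.
Births: 430 × 0.147 = 63
Band 2: 1300 × 0.949 = 1234
Band 3: 1660 × 0.932 = 1547
Band 4: 430 × 0.961 + 200 × 0.323 = 413 + 65 = 478
Net migration: Band 1 − 50 → 13; Band 4 − 50 → 428
→ [13, 1234, 1547, 428]

63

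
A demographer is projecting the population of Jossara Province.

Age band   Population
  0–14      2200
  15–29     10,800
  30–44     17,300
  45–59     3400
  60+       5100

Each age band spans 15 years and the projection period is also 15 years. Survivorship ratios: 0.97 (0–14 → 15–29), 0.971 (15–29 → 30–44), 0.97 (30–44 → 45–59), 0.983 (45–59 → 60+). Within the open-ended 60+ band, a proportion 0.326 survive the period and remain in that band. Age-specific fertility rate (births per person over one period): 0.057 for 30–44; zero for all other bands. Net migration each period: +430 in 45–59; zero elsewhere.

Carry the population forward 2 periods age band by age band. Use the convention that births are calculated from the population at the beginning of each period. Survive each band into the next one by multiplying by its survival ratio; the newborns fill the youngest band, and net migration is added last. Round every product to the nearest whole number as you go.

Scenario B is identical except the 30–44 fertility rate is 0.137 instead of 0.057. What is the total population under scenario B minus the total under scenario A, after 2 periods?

2182

Call the bands 1 to 5, youngest first.
— Period 1 —
Births: 17300 × 0.057 = 986
Band 2: 2200 × 0.97 = 2134
Band 3: 10800 × 0.971 = 10487
Band 4: 17300 × 0.97 = 16781
Band 5: 3400 × 0.983 + 5100 × 0.326 = 3342 + 1663 = 5005
Net migration: Band 4 + 430 → 17211
Population now: 0–14=986, 15–29=2134, 30–44=10487, 45–59=17211, 60+=5005
— Period 2 —
Births: 10487 × 0.057 = 598
Band 2: 986 × 0.97 = 956
Band 3: 2134 × 0.971 = 2072
Band 4: 10487 × 0.97 = 10172
Band 5: 17211 × 0.983 + 5005 × 0.326 = 16918 + 1632 = 18550
Net migration: Band 4 + 430 → 10602
Population now: 0–14=598, 15–29=956, 30–44=2072, 45–59=10602, 60+=18550
Scenario A total after 2 periods: 32778
Scenario B projection —
— Period 1 —
Births: 17300 × 0.137 = 2370
Band 2: 2200 × 0.97 = 2134
Band 3: 10800 × 0.971 = 10487
Band 4: 17300 × 0.97 = 16781
Band 5: 3400 × 0.983 + 5100 × 0.326 = 3342 + 1663 = 5005
Net migration: Band 4 + 430 → 17211
Population now: 0–14=2370, 15–29=2134, 30–44=10487, 45–59=17211, 60+=5005
— Period 2 —
Births: 10487 × 0.137 = 1437
Band 2: 2370 × 0.97 = 2299
Band 3: 2134 × 0.971 = 2072
Band 4: 10487 × 0.97 = 10172
Band 5: 17211 × 0.983 + 5005 × 0.326 = 16918 + 1632 = 18550
Net migration: Band 4 + 430 → 10602
Population now: 0–14=1437, 15–29=2299, 30–44=2072, 45–59=10602, 60+=18550
Scenario B total after 2 periods: 34960
Difference B − A = 34960 − 32778 = 2182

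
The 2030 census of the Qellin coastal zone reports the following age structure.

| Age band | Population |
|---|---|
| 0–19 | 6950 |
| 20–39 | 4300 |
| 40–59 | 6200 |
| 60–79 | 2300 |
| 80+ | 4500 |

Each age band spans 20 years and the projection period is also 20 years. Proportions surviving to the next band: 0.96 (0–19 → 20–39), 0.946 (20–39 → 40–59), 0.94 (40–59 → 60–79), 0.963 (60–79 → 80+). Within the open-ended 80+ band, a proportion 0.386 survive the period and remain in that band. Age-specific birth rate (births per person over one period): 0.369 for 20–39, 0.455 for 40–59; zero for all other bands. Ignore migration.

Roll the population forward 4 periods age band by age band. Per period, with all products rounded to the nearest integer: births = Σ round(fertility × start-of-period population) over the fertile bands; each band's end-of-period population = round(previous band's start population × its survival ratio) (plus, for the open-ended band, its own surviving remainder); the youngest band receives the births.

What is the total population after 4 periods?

Let band 1 be 0–19 through band 5 = 80+.
[period 1]
Births: 4300 * 0.369 = 1587  |  6200 * 0.455 = 2821 — total 4408
Band 2: 6950 * 0.96 = 6672
Band 3: 4300 * 0.946 = 4068
Band 4: 6200 * 0.94 = 5828
Band 5: 2300 * 0.963 + 4500 * 0.386 = 2215 + 1737 = 3952
End of period: [4408, 6672, 4068, 5828, 3952]
[period 2]
Births: 6672 * 0.369 = 2462  |  4068 * 0.455 = 1851 — total 4313
Band 2: 4408 * 0.96 = 4232
Band 3: 6672 * 0.946 = 6312
Band 4: 4068 * 0.94 = 3824
Band 5: 5828 * 0.963 + 3952 * 0.386 = 5612 + 1525 = 7137
End of period: [4313, 4232, 6312, 3824, 7137]
[period 3]
Births: 4232 * 0.369 = 1562  |  6312 * 0.455 = 2872 — total 4434
Band 2: 4313 * 0.96 = 4140
Band 3: 4232 * 0.946 = 4003
Band 4: 6312 * 0.94 = 5933
Band 5: 3824 * 0.963 + 7137 * 0.386 = 3683 + 2755 = 6438
End of period: [4434, 4140, 4003, 5933, 6438]
[period 4]
Births: 4140 * 0.369 = 1528  |  4003 * 0.455 = 1821 — total 3349
Band 2: 4434 * 0.96 = 4257
Band 3: 4140 * 0.946 = 3916
Band 4: 4003 * 0.94 = 3763
Band 5: 5933 * 0.963 + 6438 * 0.386 = 5713 + 2485 = 8198
End of period: [3349, 4257, 3916, 3763, 8198]
Total after period 4: 3349 + 4257 + 3916 + 3763 + 8198 = 23483

23483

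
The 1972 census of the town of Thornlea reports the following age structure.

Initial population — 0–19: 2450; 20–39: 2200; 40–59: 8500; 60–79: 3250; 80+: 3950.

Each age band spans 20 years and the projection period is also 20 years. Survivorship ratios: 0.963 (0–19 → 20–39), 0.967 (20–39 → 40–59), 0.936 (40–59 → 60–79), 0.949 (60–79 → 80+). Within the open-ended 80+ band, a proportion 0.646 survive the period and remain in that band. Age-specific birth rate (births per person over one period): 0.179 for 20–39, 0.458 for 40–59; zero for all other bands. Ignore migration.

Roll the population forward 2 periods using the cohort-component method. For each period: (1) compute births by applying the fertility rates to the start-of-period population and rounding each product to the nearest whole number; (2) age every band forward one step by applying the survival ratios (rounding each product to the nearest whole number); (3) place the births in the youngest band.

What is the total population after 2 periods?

Call the groups 1 to 5, youngest first.
Period 1.
Births: 2200 × 0.179 = 394, 8500 × 0.458 = 3893 → total 4287
Group 2: 2450 × 0.963 = 2359
Group 3: 2200 × 0.967 = 2127
Group 4: 8500 × 0.936 = 7956
Group 5: 3250 × 0.949 + 3950 × 0.646 = 3084 + 2552 = 5636
End of period: [4287, 2359, 2127, 7956, 5636]
Period 2.
Births: 2359 × 0.179 = 422, 2127 × 0.458 = 974 → total 1396
Group 2: 4287 × 0.963 = 4128
Group 3: 2359 × 0.967 = 2281
Group 4: 2127 × 0.936 = 1991
Group 5: 7956 × 0.949 + 5636 × 0.646 = 7550 + 3641 = 11191
End of period: [1396, 4128, 2281, 1991, 11191]
Total after period 2: 1396 + 4128 + 2281 + 1991 + 11191 = 20987

20987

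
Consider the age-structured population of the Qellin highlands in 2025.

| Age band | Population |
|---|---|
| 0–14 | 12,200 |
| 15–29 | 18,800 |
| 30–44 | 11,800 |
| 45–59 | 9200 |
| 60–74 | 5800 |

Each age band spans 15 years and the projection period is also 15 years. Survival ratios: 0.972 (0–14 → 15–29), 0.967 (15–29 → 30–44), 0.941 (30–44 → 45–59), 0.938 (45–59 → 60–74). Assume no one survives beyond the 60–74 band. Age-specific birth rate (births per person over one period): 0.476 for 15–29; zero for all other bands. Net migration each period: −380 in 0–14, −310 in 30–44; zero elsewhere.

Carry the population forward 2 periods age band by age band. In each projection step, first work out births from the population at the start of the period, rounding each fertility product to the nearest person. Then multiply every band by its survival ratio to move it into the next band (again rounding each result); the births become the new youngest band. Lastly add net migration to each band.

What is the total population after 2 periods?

(Bands numbered youngest = 1 to oldest = 5.)
After projecting period 1:
Births: 18800 × 0.476 = 8949
Band 2: 12200 × 0.972 = 11858
Band 3: 18800 × 0.967 = 18180
Band 4: 11800 × 0.941 = 11104
Band 5: 9200 × 0.938 = 8630
Net migration: Band 1 − 380 → 8569; Band 3 − 310 → 17870
Giving 8569 / 11858 / 17870 / 11104 / 8630.
After projecting period 2:
Births: 11858 × 0.476 = 5644
Band 2: 8569 × 0.972 = 8329
Band 3: 11858 × 0.967 = 11467
Band 4: 17870 × 0.941 = 16816
Band 5: 11104 × 0.938 = 10416
Net migration: Band 1 − 380 → 5264; Band 3 − 310 → 11157
Giving 5264 / 8329 / 11157 / 16816 / 10416.
Total after period 2: 5264 + 8329 + 11157 + 16816 + 10416 = 51982

51982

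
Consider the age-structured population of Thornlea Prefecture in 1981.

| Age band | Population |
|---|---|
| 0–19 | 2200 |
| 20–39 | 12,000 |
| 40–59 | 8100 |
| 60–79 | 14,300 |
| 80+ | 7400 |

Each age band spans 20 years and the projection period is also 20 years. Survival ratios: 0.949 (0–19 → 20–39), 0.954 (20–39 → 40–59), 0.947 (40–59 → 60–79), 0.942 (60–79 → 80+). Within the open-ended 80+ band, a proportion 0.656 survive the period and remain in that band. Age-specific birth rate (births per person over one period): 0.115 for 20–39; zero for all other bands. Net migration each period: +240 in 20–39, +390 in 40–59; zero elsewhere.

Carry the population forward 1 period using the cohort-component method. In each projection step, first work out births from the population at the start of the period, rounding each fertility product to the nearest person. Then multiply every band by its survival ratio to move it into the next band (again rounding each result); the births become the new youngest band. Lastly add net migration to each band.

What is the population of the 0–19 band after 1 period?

1380

— Period 1 —
Births: 12000 × 0.115 = 1380
20–39: 2200 × 0.949 = 2088
40–59: 12000 × 0.954 = 11448
60–79: 8100 × 0.947 = 7671
80+: 14300 × 0.942 + 7400 × 0.656 = 13471 + 4854 = 18325
Net migration: 20–39 + 240 → 2328; 40–59 + 390 → 11838
End of period: [1380, 2328, 11838, 7671, 18325]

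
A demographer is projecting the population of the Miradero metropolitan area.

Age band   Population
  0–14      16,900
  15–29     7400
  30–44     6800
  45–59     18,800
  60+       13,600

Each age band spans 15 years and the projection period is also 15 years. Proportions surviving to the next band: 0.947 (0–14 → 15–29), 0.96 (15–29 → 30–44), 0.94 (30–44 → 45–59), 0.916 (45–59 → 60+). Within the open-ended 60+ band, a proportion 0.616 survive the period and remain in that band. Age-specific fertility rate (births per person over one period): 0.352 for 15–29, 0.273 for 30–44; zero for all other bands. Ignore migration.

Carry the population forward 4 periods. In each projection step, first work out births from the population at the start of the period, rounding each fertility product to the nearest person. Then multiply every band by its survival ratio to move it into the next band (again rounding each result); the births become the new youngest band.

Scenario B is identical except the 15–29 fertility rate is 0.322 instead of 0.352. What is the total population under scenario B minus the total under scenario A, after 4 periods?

-1228

Period 1:
Births: 7400 * 0.352 = 2605 ; 6800 * 0.273 = 1856 — total 4461
15–29: 16900 * 0.947 = 16004
30–44: 7400 * 0.96 = 7104
45–59: 6800 * 0.94 = 6392
60+: 18800 * 0.916 + 13600 * 0.616 = 17221 + 8378 = 25599
→ [4461, 16004, 7104, 6392, 25599]
Period 2:
Births: 16004 * 0.352 = 5633 ; 7104 * 0.273 = 1939 — total 7572
15–29: 4461 * 0.947 = 4225
30–44: 16004 * 0.96 = 15364
45–59: 7104 * 0.94 = 6678
60+: 6392 * 0.916 + 25599 * 0.616 = 5855 + 15769 = 21624
→ [7572, 4225, 15364, 6678, 21624]
Period 3:
Births: 4225 * 0.352 = 1487 ; 15364 * 0.273 = 4194 — total 5681
15–29: 7572 * 0.947 = 7171
30–44: 4225 * 0.96 = 4056
45–59: 15364 * 0.94 = 14442
60+: 6678 * 0.916 + 21624 * 0.616 = 6117 + 13320 = 19437
→ [5681, 7171, 4056, 14442, 19437]
Period 4:
Births: 7171 * 0.352 = 2524 ; 4056 * 0.273 = 1107 — total 3631
15–29: 5681 * 0.947 = 5380
30–44: 7171 * 0.96 = 6884
45–59: 4056 * 0.94 = 3813
60+: 14442 * 0.916 + 19437 * 0.616 = 13229 + 11973 = 25202
→ [3631, 5380, 6884, 3813, 25202]
Scenario A total after 4 periods: 44910
Scenario B projection —
Period 1:
Births: 7400 * 0.322 = 2383 ; 6800 * 0.273 = 1856 — total 4239
15–29: 16900 * 0.947 = 16004
30–44: 7400 * 0.96 = 7104
45–59: 6800 * 0.94 = 6392
60+: 18800 * 0.916 + 13600 * 0.616 = 17221 + 8378 = 25599
→ [4239, 16004, 7104, 6392, 25599]
Period 2:
Births: 16004 * 0.322 = 5153 ; 7104 * 0.273 = 1939 — total 7092
15–29: 4239 * 0.947 = 4014
30–44: 16004 * 0.96 = 15364
45–59: 7104 * 0.94 = 6678
60+: 6392 * 0.916 + 25599 * 0.616 = 5855 + 15769 = 21624
→ [7092, 4014, 15364, 6678, 21624]
Period 3:
Births: 4014 * 0.322 = 1293 ; 15364 * 0.273 = 4194 — total 5487
15–29: 7092 * 0.947 = 6716
30–44: 4014 * 0.96 = 3853
45–59: 15364 * 0.94 = 14442
60+: 6678 * 0.916 + 21624 * 0.616 = 6117 + 13320 = 19437
→ [5487, 6716, 3853, 14442, 19437]
Period 4:
Births: 6716 * 0.322 = 2163 ; 3853 * 0.273 = 1052 — total 3215
15–29: 5487 * 0.947 = 5196
30–44: 6716 * 0.96 = 6447
45–59: 3853 * 0.94 = 3622
60+: 14442 * 0.916 + 19437 * 0.616 = 13229 + 11973 = 25202
→ [3215, 5196, 6447, 3622, 25202]
Scenario B total after 4 periods: 43682
Difference B − A = 43682 − 44910 = -1228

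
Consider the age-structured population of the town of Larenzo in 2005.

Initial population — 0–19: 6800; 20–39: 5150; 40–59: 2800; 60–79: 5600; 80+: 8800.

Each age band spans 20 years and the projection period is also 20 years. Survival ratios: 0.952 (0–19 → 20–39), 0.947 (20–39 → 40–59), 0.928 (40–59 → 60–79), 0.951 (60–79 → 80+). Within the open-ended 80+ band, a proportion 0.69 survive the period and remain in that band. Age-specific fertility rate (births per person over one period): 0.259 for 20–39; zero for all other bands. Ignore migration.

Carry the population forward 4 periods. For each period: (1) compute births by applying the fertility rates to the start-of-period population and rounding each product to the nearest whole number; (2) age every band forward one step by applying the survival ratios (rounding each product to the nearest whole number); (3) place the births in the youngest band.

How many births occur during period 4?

(Bands numbered youngest = 1 to oldest = 5.)
— Period 1 —
Births: 5150 × 0.259 = 1334
Band 2: 6800 × 0.952 = 6474
Band 3: 5150 × 0.947 = 4877
Band 4: 2800 × 0.928 = 2598
Band 5: 5600 × 0.951 + 8800 × 0.69 = 5326 + 6072 = 11398
→ [1334, 6474, 4877, 2598, 11398]
— Period 2 —
Births: 6474 × 0.259 = 1677
Band 2: 1334 × 0.952 = 1270
Band 3: 6474 × 0.947 = 6131
Band 4: 4877 × 0.928 = 4526
Band 5: 2598 × 0.951 + 11398 × 0.69 = 2471 + 7865 = 10336
→ [1677, 1270, 6131, 4526, 10336]
— Period 3 —
Births: 1270 × 0.259 = 329
Band 2: 1677 × 0.952 = 1597
Band 3: 1270 × 0.947 = 1203
Band 4: 6131 × 0.928 = 5690
Band 5: 4526 × 0.951 + 10336 × 0.69 = 4304 + 7132 = 11436
→ [329, 1597, 1203, 5690, 11436]
— Period 4 —
Births: 1597 × 0.259 = 414
Band 2: 329 × 0.952 = 313
Band 3: 1597 × 0.947 = 1512
Band 4: 1203 × 0.928 = 1116
Band 5: 5690 × 0.951 + 11436 × 0.69 = 5411 + 7891 = 13302
→ [414, 313, 1512, 1116, 13302]

414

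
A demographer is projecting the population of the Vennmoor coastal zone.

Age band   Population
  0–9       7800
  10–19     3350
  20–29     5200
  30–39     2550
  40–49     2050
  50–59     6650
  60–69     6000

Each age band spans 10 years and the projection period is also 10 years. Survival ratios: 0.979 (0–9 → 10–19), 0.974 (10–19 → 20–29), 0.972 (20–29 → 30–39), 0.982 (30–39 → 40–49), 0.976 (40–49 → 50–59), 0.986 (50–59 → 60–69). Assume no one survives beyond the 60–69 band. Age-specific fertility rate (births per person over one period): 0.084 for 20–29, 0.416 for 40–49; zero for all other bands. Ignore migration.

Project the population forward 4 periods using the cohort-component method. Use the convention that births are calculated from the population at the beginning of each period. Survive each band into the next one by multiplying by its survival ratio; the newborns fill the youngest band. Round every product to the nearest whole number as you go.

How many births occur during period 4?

1399

— Period 1 —
Births: 5200 × 0.084 = 437, 2050 × 0.416 = 853 — total 1290
10–19: 7800 × 0.979 = 7636
20–29: 3350 × 0.974 = 3263
30–39: 5200 × 0.972 = 5054
40–49: 2550 × 0.982 = 2504
50–59: 2050 × 0.976 = 2001
60–69: 6650 × 0.986 = 6557
Population now: 0–9=1290, 10–19=7636, 20–29=3263, 30–39=5054, 40–49=2504, 50–59=2001, 60–69=6557
— Period 2 —
Births: 3263 × 0.084 = 274, 2504 × 0.416 = 1042 — total 1316
10–19: 1290 × 0.979 = 1263
20–29: 7636 × 0.974 = 7437
30–39: 3263 × 0.972 = 3172
40–49: 5054 × 0.982 = 4963
50–59: 2504 × 0.976 = 2444
60–69: 2001 × 0.986 = 1973
Population now: 0–9=1316, 10–19=1263, 20–29=7437, 30–39=3172, 40–49=4963, 50–59=2444, 60–69=1973
— Period 3 —
Births: 7437 × 0.084 = 625, 4963 × 0.416 = 2065 — total 2690
10–19: 1316 × 0.979 = 1288
20–29: 1263 × 0.974 = 1230
30–39: 7437 × 0.972 = 7229
40–49: 3172 × 0.982 = 3115
50–59: 4963 × 0.976 = 4844
60–69: 2444 × 0.986 = 2410
Population now: 0–9=2690, 10–19=1288, 20–29=1230, 30–39=7229, 40–49=3115, 50–59=4844, 60–69=2410
— Period 4 —
Births: 1230 × 0.084 = 103, 3115 × 0.416 = 1296 — total 1399
10–19: 2690 × 0.979 = 2634
20–29: 1288 × 0.974 = 1255
30–39: 1230 × 0.972 = 1196
40–49: 7229 × 0.982 = 7099
50–59: 3115 × 0.976 = 3040
60–69: 4844 × 0.986 = 4776
Population now: 0–9=1399, 10–19=2634, 20–29=1255, 30–39=1196, 40–49=7099, 50–59=3040, 60–69=4776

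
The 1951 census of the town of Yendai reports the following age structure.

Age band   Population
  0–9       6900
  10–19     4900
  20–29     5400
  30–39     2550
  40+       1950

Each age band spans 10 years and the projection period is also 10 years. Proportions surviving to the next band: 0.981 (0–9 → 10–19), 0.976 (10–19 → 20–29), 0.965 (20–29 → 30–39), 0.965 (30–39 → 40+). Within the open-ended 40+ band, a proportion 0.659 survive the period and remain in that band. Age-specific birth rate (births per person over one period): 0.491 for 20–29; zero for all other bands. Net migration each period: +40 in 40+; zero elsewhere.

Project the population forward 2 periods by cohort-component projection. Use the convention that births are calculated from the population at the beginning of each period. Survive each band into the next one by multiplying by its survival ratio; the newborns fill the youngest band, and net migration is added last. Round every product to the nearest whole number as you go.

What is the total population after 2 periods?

After projecting period 1:
Births: 5400 × 0.491 = 2651
10–19: 6900 × 0.981 = 6769
20–29: 4900 × 0.976 = 4782
30–39: 5400 × 0.965 = 5211
40+: 2550 × 0.965 + 1950 × 0.659 = 2461 + 1285 = 3746
Net migration: 40+ + 40 → 3786
Giving 2651 / 6769 / 4782 / 5211 / 3786.
After projecting period 2:
Births: 4782 × 0.491 = 2348
10–19: 2651 × 0.981 = 2601
20–29: 6769 × 0.976 = 6607
30–39: 4782 × 0.965 = 4615
40+: 5211 × 0.965 + 3786 × 0.659 = 5029 + 2495 = 7524
Net migration: 40+ + 40 → 7564
Giving 2348 / 2601 / 6607 / 4615 / 7564.
Total after period 2: 2348 + 2601 + 6607 + 4615 + 7564 = 23735

23735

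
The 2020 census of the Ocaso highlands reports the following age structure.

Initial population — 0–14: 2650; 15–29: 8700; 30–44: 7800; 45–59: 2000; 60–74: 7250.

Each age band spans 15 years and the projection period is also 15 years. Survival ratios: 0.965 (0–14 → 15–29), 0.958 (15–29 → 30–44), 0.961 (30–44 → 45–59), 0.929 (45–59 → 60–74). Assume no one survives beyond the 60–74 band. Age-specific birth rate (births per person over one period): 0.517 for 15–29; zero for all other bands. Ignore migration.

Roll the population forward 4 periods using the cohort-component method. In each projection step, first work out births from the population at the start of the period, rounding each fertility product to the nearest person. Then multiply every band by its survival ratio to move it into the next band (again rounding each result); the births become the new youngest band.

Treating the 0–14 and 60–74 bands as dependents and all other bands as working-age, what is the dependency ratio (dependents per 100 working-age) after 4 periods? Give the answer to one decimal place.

Let band 1 be 0–14 through band 5 = 60–74.
Period 1:
Births: 8700 × 0.517 = 4498
Band 2: 2650 × 0.965 = 2557
Band 3: 8700 × 0.958 = 8335
Band 4: 7800 × 0.961 = 7496
Band 5: 2000 × 0.929 = 1858
End of period: [4498, 2557, 8335, 7496, 1858]
Period 2:
Births: 2557 × 0.517 = 1322
Band 2: 4498 × 0.965 = 4341
Band 3: 2557 × 0.958 = 2450
Band 4: 8335 × 0.961 = 8010
Band 5: 7496 × 0.929 = 6964
End of period: [1322, 4341, 2450, 8010, 6964]
Period 3:
Births: 4341 × 0.517 = 2244
Band 2: 1322 × 0.965 = 1276
Band 3: 4341 × 0.958 = 4159
Band 4: 2450 × 0.961 = 2354
Band 5: 8010 × 0.929 = 7441
End of period: [2244, 1276, 4159, 2354, 7441]
Period 4:
Births: 1276 × 0.517 = 660
Band 2: 2244 × 0.965 = 2165
Band 3: 1276 × 0.958 = 1222
Band 4: 4159 × 0.961 = 3997
Band 5: 2354 × 0.929 = 2187
End of period: [660, 2165, 1222, 3997, 2187]
Dependents (band 0–14 + band 60–74) = 660 + 2187 = 2847; working-age = 7384; ratio = 2847/7384 × 100 = 38.6

38.6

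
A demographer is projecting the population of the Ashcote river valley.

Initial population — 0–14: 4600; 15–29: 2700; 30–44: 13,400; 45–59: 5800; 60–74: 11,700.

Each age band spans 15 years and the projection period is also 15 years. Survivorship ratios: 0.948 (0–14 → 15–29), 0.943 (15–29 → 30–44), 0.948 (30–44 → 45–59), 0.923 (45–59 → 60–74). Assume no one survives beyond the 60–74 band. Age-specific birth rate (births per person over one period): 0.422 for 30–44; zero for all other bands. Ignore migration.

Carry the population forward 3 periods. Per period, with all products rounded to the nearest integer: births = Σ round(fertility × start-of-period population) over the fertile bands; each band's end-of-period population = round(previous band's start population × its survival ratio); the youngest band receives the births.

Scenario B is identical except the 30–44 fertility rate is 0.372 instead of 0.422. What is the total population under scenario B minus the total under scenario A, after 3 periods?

-923

Numbering the groups 1..5 from youngest to oldest:
[period 1]
Births: 13400 * 0.422 = 5655
Group 2: 4600 * 0.948 = 4361
Group 3: 2700 * 0.943 = 2546
Group 4: 13400 * 0.948 = 12703
Group 5: 5800 * 0.923 = 5353
Giving 5655 / 4361 / 2546 / 12703 / 5353.
[period 2]
Births: 2546 * 0.422 = 1074
Group 2: 5655 * 0.948 = 5361
Group 3: 4361 * 0.943 = 4112
Group 4: 2546 * 0.948 = 2414
Group 5: 12703 * 0.923 = 11725
Giving 1074 / 5361 / 4112 / 2414 / 11725.
[period 3]
Births: 4112 * 0.422 = 1735
Group 2: 1074 * 0.948 = 1018
Group 3: 5361 * 0.943 = 5055
Group 4: 4112 * 0.948 = 3898
Group 5: 2414 * 0.923 = 2228
Giving 1735 / 1018 / 5055 / 3898 / 2228.
Scenario A total after 3 periods: 13934
Scenario B projection —
[period 1]
Births: 13400 * 0.372 = 4985
Group 2: 4600 * 0.948 = 4361
Group 3: 2700 * 0.943 = 2546
Group 4: 13400 * 0.948 = 12703
Group 5: 5800 * 0.923 = 5353
Giving 4985 / 4361 / 2546 / 12703 / 5353.
[period 2]
Births: 2546 * 0.372 = 947
Group 2: 4985 * 0.948 = 4726
Group 3: 4361 * 0.943 = 4112
Group 4: 2546 * 0.948 = 2414
Group 5: 12703 * 0.923 = 11725
Giving 947 / 4726 / 4112 / 2414 / 11725.
[period 3]
Births: 4112 * 0.372 = 1530
Group 2: 947 * 0.948 = 898
Group 3: 4726 * 0.943 = 4457
Group 4: 4112 * 0.948 = 3898
Group 5: 2414 * 0.923 = 2228
Giving 1530 / 898 / 4457 / 3898 / 2228.
Scenario B total after 3 periods: 13011
Difference B − A = 13011 − 13934 = -923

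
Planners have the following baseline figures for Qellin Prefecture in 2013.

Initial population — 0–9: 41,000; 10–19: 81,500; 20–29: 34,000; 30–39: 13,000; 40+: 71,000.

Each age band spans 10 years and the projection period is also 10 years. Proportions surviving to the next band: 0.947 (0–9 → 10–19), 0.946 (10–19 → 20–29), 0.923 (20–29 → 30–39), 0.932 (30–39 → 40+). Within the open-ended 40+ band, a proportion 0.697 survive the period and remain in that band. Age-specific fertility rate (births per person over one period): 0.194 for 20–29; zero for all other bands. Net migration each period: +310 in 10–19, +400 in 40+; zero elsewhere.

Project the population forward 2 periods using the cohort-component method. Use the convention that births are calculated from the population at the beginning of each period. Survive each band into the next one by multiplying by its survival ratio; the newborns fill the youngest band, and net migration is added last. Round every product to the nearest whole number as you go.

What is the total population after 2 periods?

Period 1.
Births: 34000 × 0.194 = 6596
10–19: 41000 × 0.947 = 38827
20–29: 81500 × 0.946 = 77099
30–39: 34000 × 0.923 = 31382
40+: 13000 × 0.932 + 71000 × 0.697 = 12116 + 49487 = 61603
Net migration: 10–19 + 310 → 39137; 40+ + 400 → 62003
Population now: 0–9=6596, 10–19=39137, 20–29=77099, 30–39=31382, 40+=62003
Period 2.
Births: 77099 × 0.194 = 14957
10–19: 6596 × 0.947 = 6246
20–29: 39137 × 0.946 = 37024
30–39: 77099 × 0.923 = 71162
40+: 31382 × 0.932 + 62003 × 0.697 = 29248 + 43216 = 72464
Net migration: 10–19 + 310 → 6556; 40+ + 400 → 72864
Population now: 0–9=14957, 10–19=6556, 20–29=37024, 30–39=71162, 40+=72864
Total after period 2: 14957 + 6556 + 37024 + 71162 + 72864 = 202563

202563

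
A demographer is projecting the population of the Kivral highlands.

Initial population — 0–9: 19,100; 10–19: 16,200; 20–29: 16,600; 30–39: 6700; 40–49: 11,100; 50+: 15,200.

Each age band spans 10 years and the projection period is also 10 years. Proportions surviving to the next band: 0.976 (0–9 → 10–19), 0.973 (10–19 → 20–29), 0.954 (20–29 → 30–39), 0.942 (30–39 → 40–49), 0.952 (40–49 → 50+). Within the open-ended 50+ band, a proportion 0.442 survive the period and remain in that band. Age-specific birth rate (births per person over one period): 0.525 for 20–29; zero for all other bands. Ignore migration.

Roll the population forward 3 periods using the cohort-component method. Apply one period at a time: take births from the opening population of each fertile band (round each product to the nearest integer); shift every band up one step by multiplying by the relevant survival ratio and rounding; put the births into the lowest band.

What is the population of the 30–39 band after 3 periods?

— Period 1 —
Births: 16600 × 0.525 = 8715
10–19: 19100 × 0.976 = 18642
20–29: 16200 × 0.973 = 15763
30–39: 16600 × 0.954 = 15836
40–49: 6700 × 0.942 = 6311
50+: 11100 × 0.952 + 15200 × 0.442 = 10567 + 6718 = 17285
Population now: 0–9=8715, 10–19=18642, 20–29=15763, 30–39=15836, 40–49=6311, 50+=17285
— Period 2 —
Births: 15763 × 0.525 = 8276
10–19: 8715 × 0.976 = 8506
20–29: 18642 × 0.973 = 18139
30–39: 15763 × 0.954 = 15038
40–49: 15836 × 0.942 = 14918
50+: 6311 × 0.952 + 17285 × 0.442 = 6008 + 7640 = 13648
Population now: 0–9=8276, 10–19=8506, 20–29=18139, 30–39=15038, 40–49=14918, 50+=13648
— Period 3 —
Births: 18139 × 0.525 = 9523
10–19: 8276 × 0.976 = 8077
20–29: 8506 × 0.973 = 8276
30–39: 18139 × 0.954 = 17305
40–49: 15038 × 0.942 = 14166
50+: 14918 × 0.952 + 13648 × 0.442 = 14202 + 6032 = 20234
Population now: 0–9=9523, 10–19=8077, 20–29=8276, 30–39=17305, 40–49=14166, 50+=20234

17305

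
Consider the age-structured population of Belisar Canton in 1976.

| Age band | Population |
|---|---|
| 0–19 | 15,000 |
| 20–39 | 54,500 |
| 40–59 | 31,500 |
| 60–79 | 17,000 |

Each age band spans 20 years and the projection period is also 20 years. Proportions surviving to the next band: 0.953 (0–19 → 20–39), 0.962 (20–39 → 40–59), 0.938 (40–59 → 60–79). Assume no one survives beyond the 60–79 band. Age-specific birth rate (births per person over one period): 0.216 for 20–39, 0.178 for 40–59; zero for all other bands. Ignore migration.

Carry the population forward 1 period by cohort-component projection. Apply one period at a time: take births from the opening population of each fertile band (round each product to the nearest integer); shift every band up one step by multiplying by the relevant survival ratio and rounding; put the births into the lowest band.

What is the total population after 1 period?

113650

Numbering the groups 1..4 from youngest to oldest:
Period 1.
Births: 54500 × 0.216 = 11772, 31500 × 0.178 = 5607 ⇒ total 17379
Group 2: 15000 × 0.953 = 14295
Group 3: 54500 × 0.962 = 52429
Group 4: 31500 × 0.938 = 29547
Giving 17379 / 14295 / 52429 / 29547.
Total after period 1: 17379 + 14295 + 52429 + 29547 = 113650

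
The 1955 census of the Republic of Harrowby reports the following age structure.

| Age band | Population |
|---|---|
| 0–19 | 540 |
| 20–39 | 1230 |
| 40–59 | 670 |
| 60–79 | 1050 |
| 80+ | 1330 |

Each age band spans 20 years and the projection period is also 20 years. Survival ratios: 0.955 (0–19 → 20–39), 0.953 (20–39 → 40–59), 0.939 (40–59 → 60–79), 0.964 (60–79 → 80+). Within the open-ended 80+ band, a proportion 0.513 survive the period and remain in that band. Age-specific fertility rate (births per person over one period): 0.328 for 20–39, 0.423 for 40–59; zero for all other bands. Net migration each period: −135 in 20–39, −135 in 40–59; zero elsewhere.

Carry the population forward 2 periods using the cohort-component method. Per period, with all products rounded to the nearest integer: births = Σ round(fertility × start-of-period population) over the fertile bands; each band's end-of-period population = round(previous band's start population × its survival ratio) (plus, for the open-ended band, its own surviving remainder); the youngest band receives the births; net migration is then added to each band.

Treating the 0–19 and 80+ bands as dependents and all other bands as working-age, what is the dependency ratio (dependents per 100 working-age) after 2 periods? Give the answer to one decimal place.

Numbering the groups 1..5 from youngest to oldest:
After projecting period 1:
Births: 1230 × 0.328 = 403, 670 × 0.423 = 283 ⇒ total 686
Group 2: 540 × 0.955 = 516
Group 3: 1230 × 0.953 = 1172
Group 4: 670 × 0.939 = 629
Group 5: 1050 × 0.964 + 1330 × 0.513 = 1012 + 682 = 1694
Net migration: Group 2 − 135 → 381; Group 3 − 135 → 1037
End of period: [686, 381, 1037, 629, 1694]
After projecting period 2:
Births: 381 × 0.328 = 125, 1037 × 0.423 = 439 ⇒ total 564
Group 2: 686 × 0.955 = 655
Group 3: 381 × 0.953 = 363
Group 4: 1037 × 0.939 = 974
Group 5: 629 × 0.964 + 1694 × 0.513 = 606 + 869 = 1475
Net migration: Group 2 − 135 → 520; Group 3 − 135 → 228
End of period: [564, 520, 228, 974, 1475]
Dependents (band 0–19 + band 80+) = 564 + 1475 = 2039; working-age = 1722; ratio = 2039/1722 × 100 = 118.4

118.4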